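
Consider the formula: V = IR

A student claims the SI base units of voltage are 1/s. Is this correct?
Units of each symbol in V = IR:
  I (current): A
  R (resistance, in ohms): kg·m²/(s³·A²)

Multiplying the contributions: [A] · [kg·m²/(s³·A²)]
Adding exponents of each base unit: kg: 1, m: 2, s: -3, A: -1
SI base units of voltage: kg·m²/(s³·A)

The claimed units 1/s (exponents s: -1) do not match the derived units kg·m²/(s³·A) (exponents kg: 1, m: 2, s: -3, A: -1), so the claim is incorrect.

Answer: No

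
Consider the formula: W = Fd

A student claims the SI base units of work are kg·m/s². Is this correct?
Units of each symbol in W = Fd:
  F (force): kg·m/s²
  d (displacement): m

Multiplying the contributions: [kg·m/s²] · [m]
Adding exponents of each base unit: kg: 1, m: 2, s: -2
SI base units of work: kg·m²/s²

The claimed units kg·m/s² (exponents kg: 1, m: 1, s: -2) do not match the derived units kg·m²/s² (exponents kg: 1, m: 2, s: -2), so the claim is incorrect.

Answer: No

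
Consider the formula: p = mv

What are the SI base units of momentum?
Units of each symbol in p = mv:
  m (mass): kg
  v (velocity): m/s

Multiplying the contributions: [kg] · [m/s]
Adding exponents of each base unit: kg: 1, m: 1, s: -1
SI base units of momentum: kg·m/s

Answer: kg·m/s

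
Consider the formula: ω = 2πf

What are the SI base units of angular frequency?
Units of each symbol in ω = 2πf:
  f (frequency): 1/s
  The factor 2π is dimensionless.

Multiplying the contributions: [1/s]
Adding exponents of each base unit: s: -1
SI base units of angular frequency: 1/s

Answer: 1/s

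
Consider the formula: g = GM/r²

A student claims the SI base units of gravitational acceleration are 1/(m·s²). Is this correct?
Units of each symbol in g = GM/r²:
  G (gravitational constant): m³/(kg·s²)
  M (mass): kg
  r (distance): m  → to the power 2 in the denominator, contributes 1/m²

Multiplying the contributions: [m³/(kg·s²)] · [kg] · [1/m²]
Adding exponents of each base unit: m: 1, s: -2
SI base units of gravitational acceleration: m/s²

The claimed units 1/(m·s²) (exponents m: -1, s: -2) do not match the derived units m/s² (exponents m: 1, s: -2), so the claim is incorrect.

Answer: No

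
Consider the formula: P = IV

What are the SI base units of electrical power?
Units of each symbol in P = IV:
  I (current): A
  V (voltage, in volts): kg·m²/(s³·A)

Multiplying the contributions: [A] · [kg·m²/(s³·A)]
Adding exponents of each base unit: kg: 1, m: 2, s: -3
SI base units of electrical power: kg·m²/s³

Answer: kg·m²/s³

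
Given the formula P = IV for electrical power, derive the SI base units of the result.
Units of each symbol in P = IV:
  I (current): A
  V (voltage, in volts): kg·m²/(s³·A)

Multiplying the contributions: [A] · [kg·m²/(s³·A)]
Adding exponents of each base unit: kg: 1, m: 2, s: -3
SI base units of electrical power: kg·m²/s³

Answer: kg·m²/s³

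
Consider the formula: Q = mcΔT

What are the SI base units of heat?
Units of each symbol in Q = mcΔT:
  m (mass): kg
  c (specific heat capacity, in J/(kg·K)): m²/(s²·K)
  ΔT (temperature change): K

Multiplying the contributions: [kg] · [m²/(s²·K)] · [K]
Adding exponents of each base unit: kg: 1, m: 2, s: -2
SI base units of heat: kg·m²/s²

Answer: kg·m²/s²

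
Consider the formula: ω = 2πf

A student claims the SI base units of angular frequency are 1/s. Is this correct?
Units of each symbol in ω = 2πf:
  f (frequency): 1/s
  The factor 2π is dimensionless.

Multiplying the contributions: [1/s]
Adding exponents of each base unit: s: -1
SI base units of angular frequency: 1/s

The claimed units 1/s match the derived units, so the claim is correct.

Answer: Yes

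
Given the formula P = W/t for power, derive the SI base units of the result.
Units of each symbol in P = W/t:
  W (work): kg·m²/s²
  t (time): s  → in the denominator, contributes 1/s

Multiplying the contributions: [kg·m²/s²] · [1/s]
Adding exponents of each base unit: kg: 1, m: 2, s: -3
SI base units of power: kg·m²/s³

Answer: kg·m²/s³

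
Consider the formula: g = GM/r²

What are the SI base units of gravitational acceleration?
Units of each symbol in g = GM/r²:
  G (gravitational constant): m³/(kg·s²)
  M (mass): kg
  r (distance): m  → to the power 2 in the denominator, contributes 1/m²

Multiplying the contributions: [m³/(kg·s²)] · [kg] · [1/m²]
Adding exponents of each base unit: m: 1, s: -2
SI base units of gravitational acceleration: m/s²

Answer: m/s²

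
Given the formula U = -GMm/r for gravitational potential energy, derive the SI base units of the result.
Units of each symbol in U = -GMm/r:
  G (gravitational constant): m³/(kg·s²)
  M (mass): kg
  m (mass): kg
  r (distance): m  → in the denominator, contributes 1/m
  The minus sign does not affect the units.

Multiplying the contributions: [m³/(kg·s²)] · [kg] · [kg] · [1/m]
Adding exponents of each base unit: kg: 1, m: 2, s: -2
SI base units of gravitational potential energy: kg·m²/s²

Answer: kg·m²/s²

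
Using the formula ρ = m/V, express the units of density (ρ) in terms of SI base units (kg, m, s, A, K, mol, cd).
Units of each symbol in ρ = m/V:
  m (mass): kg
  V (volume): m³  → in the denominator, contributes 1/m³

Multiplying the contributions: [kg] · [1/m³]
Adding exponents of each base unit: kg: 1, m: -3
SI base units of density: kg/m³

Answer: kg/m³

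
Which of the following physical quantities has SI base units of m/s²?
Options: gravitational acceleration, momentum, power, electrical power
Checking the SI base units of each option:
  gravitational acceleration (g = GM/r²): m/s²  ✓ matches
  momentum (p = mv): kg·m/s  ✗
  power (P = W/t): kg·m²/s³  ✗
  electrical power (P = IV): kg·m²/s³  ✗

Only gravitational acceleration has units m/s².

Answer: gravitational acceleration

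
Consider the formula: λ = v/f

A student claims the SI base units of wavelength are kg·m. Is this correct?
Units of each symbol in λ = v/f:
  v (wave speed): m/s
  f (frequency): 1/s  → in the denominator, contributes s

Multiplying the contributions: [m/s] · [s]
Adding exponents of each base unit: m: 1
SI base units of wavelength: m

The claimed units kg·m (exponents kg: 1, m: 1) do not match the derived units m (exponents m: 1), so the claim is incorrect.

Answer: No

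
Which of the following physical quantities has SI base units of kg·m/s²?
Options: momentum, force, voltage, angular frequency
Checking the SI base units of each option:
  momentum (p = mv): kg·m/s  ✗
  force (F = ma): kg·m/s²  ✓ matches
  voltage (V = IR): kg·m²/(s³·A)  ✗
  angular frequency (ω = 2πf): 1/s  ✗

Only force has units kg·m/s².

Answer: force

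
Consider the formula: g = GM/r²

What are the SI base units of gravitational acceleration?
Units of each symbol in g = GM/r²:
  G (gravitational constant): m³/(kg·s²)
  M (mass): kg
  r (distance): m  → to the power 2 in the denominator, contributes 1/m²

Multiplying the contributions: [m³/(kg·s²)] · [kg] · [1/m²]
Adding exponents of each base unit: m: 1, s: -2
SI base units of gravitational acceleration: m/s²

Answer: m/s²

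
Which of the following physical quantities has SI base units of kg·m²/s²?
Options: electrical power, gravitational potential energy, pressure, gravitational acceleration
Checking the SI base units of each option:
  electrical power (P = IV): kg·m²/s³  ✗
  gravitational potential energy (U = -GMm/r): kg·m²/s²  ✓ matches
  pressure (P = F/A): kg/(m·s²)  ✗
  gravitational acceleration (g = GM/r²): m/s²  ✗

Only gravitational potential energy has units kg·m²/s².

Answer: gravitational potential energy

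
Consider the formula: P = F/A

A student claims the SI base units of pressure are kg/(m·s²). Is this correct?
Units of each symbol in P = F/A:
  F (force): kg·m/s²
  A (area): m²  → in the denominator, contributes 1/m²

Multiplying the contributions: [kg·m/s²] · [1/m²]
Adding exponents of each base unit: kg: 1, m: -1, s: -2
SI base units of pressure: kg/(m·s²)

The claimed units kg/(m·s²) match the derived units, so the claim is correct.

Answer: Yes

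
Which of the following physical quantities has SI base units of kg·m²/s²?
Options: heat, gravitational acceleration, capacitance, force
Checking the SI base units of each option:
  heat (Q = mcΔT): kg·m²/s²  ✓ matches
  gravitational acceleration (g = GM/r²): m/s²  ✗
  capacitance (C = Q/V): s⁴·A²/(kg·m²)  ✗
  force (F = ma): kg·m/s²  ✗

Only heat has units kg·m²/s².

Answer: heat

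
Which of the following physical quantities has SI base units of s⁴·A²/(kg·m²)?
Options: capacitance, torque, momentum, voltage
Checking the SI base units of each option:
  capacitance (C = Q/V): s⁴·A²/(kg·m²)  ✓ matches
  torque (τ = Fr): kg·m²/s²  ✗
  momentum (p = mv): kg·m/s  ✗
  voltage (V = IR): kg·m²/(s³·A)  ✗

Only capacitance has units s⁴·A²/(kg·m²).

Answer: capacitance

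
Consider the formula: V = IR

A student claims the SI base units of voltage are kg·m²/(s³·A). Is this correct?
Units of each symbol in V = IR:
  I (current): A
  R (resistance, in ohms): kg·m²/(s³·A²)

Multiplying the contributions: [A] · [kg·m²/(s³·A²)]
Adding exponents of each base unit: kg: 1, m: 2, s: -3, A: -1
SI base units of voltage: kg·m²/(s³·A)

The claimed units kg·m²/(s³·A) match the derived units, so the claim is correct.

Answer: Yes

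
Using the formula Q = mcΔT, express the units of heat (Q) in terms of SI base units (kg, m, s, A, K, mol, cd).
Units of each symbol in Q = mcΔT:
  m (mass): kg
  c (specific heat capacity, in J/(kg·K)): m²/(s²·K)
  ΔT (temperature change): K

Multiplying the contributions: [kg] · [m²/(s²·K)] · [K]
Adding exponents of each base unit: kg: 1, m: 2, s: -2
SI base units of heat: kg·m²/s²

Answer: kg·m²/s²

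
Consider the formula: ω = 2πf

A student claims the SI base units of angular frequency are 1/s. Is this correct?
Units of each symbol in ω = 2πf:
  f (frequency): 1/s
  The factor 2π is dimensionless.

Multiplying the contributions: [1/s]
Adding exponents of each base unit: s: -1
SI base units of angular frequency: 1/s

The claimed units 1/s match the derived units, so the claim is correct.

Answer: Yes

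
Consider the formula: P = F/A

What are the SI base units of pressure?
Units of each symbol in P = F/A:
  F (force): kg·m/s²
  A (area): m²  → in the denominator, contributes 1/m²

Multiplying the contributions: [kg·m/s²] · [1/m²]
Adding exponents of each base unit: kg: 1, m: -1, s: -2
SI base units of pressure: kg/(m·s²)

Answer: kg/(m·s²)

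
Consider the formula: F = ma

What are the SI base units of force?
Units of each symbol in F = ma:
  m (mass): kg
  a (acceleration): m/s²

Multiplying the contributions: [kg] · [m/s²]
Adding exponents of each base unit: kg: 1, m: 1, s: -2
SI base units of force: kg·m/s²

Answer: kg·m/s²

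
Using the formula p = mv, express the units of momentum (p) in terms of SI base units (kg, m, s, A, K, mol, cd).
Units of each symbol in p = mv:
  m (mass): kg
  v (velocity): m/s

Multiplying the contributions: [kg] · [m/s]
Adding exponents of each base unit: kg: 1, m: 1, s: -1
SI base units of momentum: kg·m/s

Answer: kg·m/s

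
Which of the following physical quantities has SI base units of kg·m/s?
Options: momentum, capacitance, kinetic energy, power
Checking the SI base units of each option:
  momentum (p = mv): kg·m/s  ✓ matches
  capacitance (C = Q/V): s⁴·A²/(kg·m²)  ✗
  kinetic energy (E = ½mv²): kg·m²/s²  ✗
  power (P = W/t): kg·m²/s³  ✗

Only momentum has units kg·m/s.

Answer: momentum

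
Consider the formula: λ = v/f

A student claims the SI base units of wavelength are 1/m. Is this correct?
Units of each symbol in λ = v/f:
  v (wave speed): m/s
  f (frequency): 1/s  → in the denominator, contributes s

Multiplying the contributions: [m/s] · [s]
Adding exponents of each base unit: m: 1
SI base units of wavelength: m

The claimed units 1/m (exponents m: -1) do not match the derived units m (exponents m: 1), so the claim is incorrect.

Answer: No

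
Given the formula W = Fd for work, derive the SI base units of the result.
Units of each symbol in W = Fd:
  F (force): kg·m/s²
  d (displacement): m

Multiplying the contributions: [kg·m/s²] · [m]
Adding exponents of each base unit: kg: 1, m: 2, s: -2
SI base units of work: kg·m²/s²

Answer: kg·m²/s²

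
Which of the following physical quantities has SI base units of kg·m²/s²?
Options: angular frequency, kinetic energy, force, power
Checking the SI base units of each option:
  angular frequency (ω = 2πf): 1/s  ✗
  kinetic energy (E = ½mv²): kg·m²/s²  ✓ matches
  force (F = ma): kg·m/s²  ✗
  power (P = W/t): kg·m²/s³  ✗

Only kinetic energy has units kg·m²/s².

Answer: kinetic energy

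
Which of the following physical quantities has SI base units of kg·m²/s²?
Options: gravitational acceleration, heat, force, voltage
Checking the SI base units of each option:
  gravitational acceleration (g = GM/r²): m/s²  ✗
  heat (Q = mcΔT): kg·m²/s²  ✓ matches
  force (F = ma): kg·m/s²  ✗
  voltage (V = IR): kg·m²/(s³·A)  ✗

Only heat has units kg·m²/s².

Answer: heat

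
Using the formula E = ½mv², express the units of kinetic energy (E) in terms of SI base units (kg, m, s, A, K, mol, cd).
Units of each symbol in E = ½mv²:
  m (mass): kg
  v (speed): m/s  → to the power 2, contributes m²/s²
  The factor ½ is dimensionless.

Multiplying the contributions: [kg] · [m²/s²]
Adding exponents of each base unit: kg: 1, m: 2, s: -2
SI base units of kinetic energy: kg·m²/s²

Answer: kg·m²/s²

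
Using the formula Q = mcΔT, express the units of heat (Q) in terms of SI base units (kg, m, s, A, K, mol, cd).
Units of each symbol in Q = mcΔT:
  m (mass): kg
  c (specific heat capacity, in J/(kg·K)): m²/(s²·K)
  ΔT (temperature change): K

Multiplying the contributions: [kg] · [m²/(s²·K)] · [K]
Adding exponents of each base unit: kg: 1, m: 2, s: -2
SI base units of heat: kg·m²/s²

Answer: kg·m²/s²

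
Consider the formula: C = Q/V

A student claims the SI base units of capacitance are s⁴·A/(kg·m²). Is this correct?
Units of each symbol in C = Q/V:
  Q (charge, in coulombs): s·A
  V (voltage, in volts): kg·m²/(s³·A)  → in the denominator, contributes s³·A/(kg·m²)

Multiplying the contributions: [s·A] · [s³·A/(kg·m²)]
Adding exponents of each base unit: kg: -1, m: -2, s: 4, A: 2
SI base units of capacitance: s⁴·A²/(kg·m²)

The claimed units s⁴·A/(kg·m²) (exponents kg: -1, m: -2, s: 4, A: 1) do not match the derived units s⁴·A²/(kg·m²) (exponents kg: -1, m: -2, s: 4, A: 2), so the claim is incorrect.

Answer: No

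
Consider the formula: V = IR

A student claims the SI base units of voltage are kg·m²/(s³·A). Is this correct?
Units of each symbol in V = IR:
  I (current): A
  R (resistance, in ohms): kg·m²/(s³·A²)

Multiplying the contributions: [A] · [kg·m²/(s³·A²)]
Adding exponents of each base unit: kg: 1, m: 2, s: -3, A: -1
SI base units of voltage: kg·m²/(s³·A)

The claimed units kg·m²/(s³·A) match the derived units, so the claim is correct.

Answer: Yes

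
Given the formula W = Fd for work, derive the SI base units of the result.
Units of each symbol in W = Fd:
  F (force): kg·m/s²
  d (displacement): m

Multiplying the contributions: [kg·m/s²] · [m]
Adding exponents of each base unit: kg: 1, m: 2, s: -2
SI base units of work: kg·m²/s²

Answer: kg·m²/s²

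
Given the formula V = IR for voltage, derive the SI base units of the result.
Units of each symbol in V = IR:
  I (current): A
  R (resistance, in ohms): kg·m²/(s³·A²)

Multiplying the contributions: [A] · [kg·m²/(s³·A²)]
Adding exponents of each base unit: kg: 1, m: 2, s: -3, A: -1
SI base units of voltage: kg·m²/(s³·A)

Answer: kg·m²/(s³·A)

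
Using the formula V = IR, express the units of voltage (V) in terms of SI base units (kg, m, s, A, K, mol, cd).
Units of each symbol in V = IR:
  I (current): A
  R (resistance, in ohms): kg·m²/(s³·A²)

Multiplying the contributions: [A] · [kg·m²/(s³·A²)]
Adding exponents of each base unit: kg: 1, m: 2, s: -3, A: -1
SI base units of voltage: kg·m²/(s³·A)

Answer: kg·m²/(s³·A)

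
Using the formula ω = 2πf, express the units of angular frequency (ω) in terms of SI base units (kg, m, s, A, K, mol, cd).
Units of each symbol in ω = 2πf:
  f (frequency): 1/s
  The factor 2π is dimensionless.

Multiplying the contributions: [1/s]
Adding exponents of each base unit: s: -1
SI base units of angular frequency: 1/s

Answer: 1/s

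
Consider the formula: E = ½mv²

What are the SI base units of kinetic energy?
Units of each symbol in E = ½mv²:
  m (mass): kg
  v (speed): m/s  → to the power 2, contributes m²/s²
  The factor ½ is dimensionless.

Multiplying the contributions: [kg] · [m²/s²]
Adding exponents of each base unit: kg: 1, m: 2, s: -2
SI base units of kinetic energy: kg·m²/s²

Answer: kg·m²/s²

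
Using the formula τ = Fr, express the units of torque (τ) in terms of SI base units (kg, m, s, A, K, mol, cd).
Units of each symbol in τ = Fr:
  F (force): kg·m/s²
  r (lever arm): m

Multiplying the contributions: [kg·m/s²] · [m]
Adding exponents of each base unit: kg: 1, m: 2, s: -2
SI base units of torque: kg·m²/s²

Answer: kg·m²/s²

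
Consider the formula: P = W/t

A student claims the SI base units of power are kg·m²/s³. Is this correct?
Units of each symbol in P = W/t:
  W (work): kg·m²/s²
  t (time): s  → in the denominator, contributes 1/s

Multiplying the contributions: [kg·m²/s²] · [1/s]
Adding exponents of each base unit: kg: 1, m: 2, s: -3
SI base units of power: kg·m²/s³

The claimed units kg·m²/s³ match the derived units, so the claim is correct.

Answer: Yes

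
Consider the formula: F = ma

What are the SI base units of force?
Units of each symbol in F = ma:
  m (mass): kg
  a (acceleration): m/s²

Multiplying the contributions: [kg] · [m/s²]
Adding exponents of each base unit: kg: 1, m: 1, s: -2
SI base units of force: kg·m/s²

Answer: kg·m/s²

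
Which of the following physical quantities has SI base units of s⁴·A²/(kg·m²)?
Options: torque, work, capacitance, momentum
Checking the SI base units of each option:
  torque (τ = Fr): kg·m²/s²  ✗
  work (W = Fd): kg·m²/s²  ✗
  capacitance (C = Q/V): s⁴·A²/(kg·m²)  ✓ matches
  momentum (p = mv): kg·m/s  ✗

Only capacitance has units s⁴·A²/(kg·m²).

Answer: capacitance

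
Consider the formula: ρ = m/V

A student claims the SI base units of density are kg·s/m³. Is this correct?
Units of each symbol in ρ = m/V:
  m (mass): kg
  V (volume): m³  → in the denominator, contributes 1/m³

Multiplying the contributions: [kg] · [1/m³]
Adding exponents of each base unit: kg: 1, m: -3
SI base units of density: kg/m³

The claimed units kg·s/m³ (exponents kg: 1, m: -3, s: 1) do not match the derived units kg/m³ (exponents kg: 1, m: -3), so the claim is incorrect.

Answer: No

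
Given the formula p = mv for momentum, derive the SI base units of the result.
Units of each symbol in p = mv:
  m (mass): kg
  v (velocity): m/s

Multiplying the contributions: [kg] · [m/s]
Adding exponents of each base unit: kg: 1, m: 1, s: -1
SI base units of momentum: kg·m/s

Answer: kg·m/s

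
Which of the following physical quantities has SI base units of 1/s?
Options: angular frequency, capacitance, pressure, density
Checking the SI base units of each option:
  angular frequency (ω = 2πf): 1/s  ✓ matches
  capacitance (C = Q/V): s⁴·A²/(kg·m²)  ✗
  pressure (P = F/A): kg/(m·s²)  ✗
  density (ρ = m/V): kg/m³  ✗

Only angular frequency has units 1/s.

Answer: angular frequency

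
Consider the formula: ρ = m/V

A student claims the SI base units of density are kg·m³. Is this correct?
Units of each symbol in ρ = m/V:
  m (mass): kg
  V (volume): m³  → in the denominator, contributes 1/m³

Multiplying the contributions: [kg] · [1/m³]
Adding exponents of each base unit: kg: 1, m: -3
SI base units of density: kg/m³

The claimed units kg·m³ (exponents kg: 1, m: 3) do not match the derived units kg/m³ (exponents kg: 1, m: -3), so the claim is incorrect.

Answer: No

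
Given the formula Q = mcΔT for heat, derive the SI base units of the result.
Units of each symbol in Q = mcΔT:
  m (mass): kg
  c (specific heat capacity, in J/(kg·K)): m²/(s²·K)
  ΔT (temperature change): K

Multiplying the contributions: [kg] · [m²/(s²·K)] · [K]
Adding exponents of each base unit: kg: 1, m: 2, s: -2
SI base units of heat: kg·m²/s²

Answer: kg·m²/s²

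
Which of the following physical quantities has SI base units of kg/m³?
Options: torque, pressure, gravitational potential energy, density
Checking the SI base units of each option:
  torque (τ = Fr): kg·m²/s²  ✗
  pressure (P = F/A): kg/(m·s²)  ✗
  gravitational potential energy (U = -GMm/r): kg·m²/s²  ✗
  density (ρ = m/V): kg/m³  ✓ matches

Only density has units kg/m³.

Answer: density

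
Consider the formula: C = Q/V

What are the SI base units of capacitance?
Units of each symbol in C = Q/V:
  Q (charge, in coulombs): s·A
  V (voltage, in volts): kg·m²/(s³·A)  → in the denominator, contributes s³·A/(kg·m²)

Multiplying the contributions: [s·A] · [s³·A/(kg·m²)]
Adding exponents of each base unit: kg: -1, m: -2, s: 4, A: 2
SI base units of capacitance: s⁴·A²/(kg·m²)

Answer: s⁴·A²/(kg·m²)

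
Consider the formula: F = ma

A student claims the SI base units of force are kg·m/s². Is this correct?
Units of each symbol in F = ma:
  m (mass): kg
  a (acceleration): m/s²

Multiplying the contributions: [kg] · [m/s²]
Adding exponents of each base unit: kg: 1, m: 1, s: -2
SI base units of force: kg·m/s²

The claimed units kg·m/s² match the derived units, so the claim is correct.

Answer: Yes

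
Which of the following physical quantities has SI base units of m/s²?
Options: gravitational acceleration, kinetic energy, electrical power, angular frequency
Checking the SI base units of each option:
  gravitational acceleration (g = GM/r²): m/s²  ✓ matches
  kinetic energy (E = ½mv²): kg·m²/s²  ✗
  electrical power (P = IV): kg·m²/s³  ✗
  angular frequency (ω = 2πf): 1/s  ✗

Only gravitational acceleration has units m/s².

Answer: gravitational acceleration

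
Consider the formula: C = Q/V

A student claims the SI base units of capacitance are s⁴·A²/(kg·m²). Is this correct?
Units of each symbol in C = Q/V:
  Q (charge, in coulombs): s·A
  V (voltage, in volts): kg·m²/(s³·A)  → in the denominator, contributes s³·A/(kg·m²)

Multiplying the contributions: [s·A] · [s³·A/(kg·m²)]
Adding exponents of each base unit: kg: -1, m: -2, s: 4, A: 2
SI base units of capacitance: s⁴·A²/(kg·m²)

The claimed units s⁴·A²/(kg·m²) match the derived units, so the claim is correct.

Answer: Yes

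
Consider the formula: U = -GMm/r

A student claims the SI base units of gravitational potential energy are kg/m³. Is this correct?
Units of each symbol in U = -GMm/r:
  G (gravitational constant): m³/(kg·s²)
  M (mass): kg
  m (mass): kg
  r (distance): m  → in the denominator, contributes 1/m
  The minus sign does not affect the units.

Multiplying the contributions: [m³/(kg·s²)] · [kg] · [kg] · [1/m]
Adding exponents of each base unit: kg: 1, m: 2, s: -2
SI base units of gravitational potential energy: kg·m²/s²

The claimed units kg/m³ (exponents kg: 1, m: -3) do not match the derived units kg·m²/s² (exponents kg: 1, m: 2, s: -2), so the claim is incorrect.

Answer: No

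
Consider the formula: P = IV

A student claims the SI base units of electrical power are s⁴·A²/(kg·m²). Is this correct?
Units of each symbol in P = IV:
  I (current): A
  V (voltage, in volts): kg·m²/(s³·A)

Multiplying the contributions: [A] · [kg·m²/(s³·A)]
Adding exponents of each base unit: kg: 1, m: 2, s: -3
SI base units of electrical power: kg·m²/s³

The claimed units s⁴·A²/(kg·m²) (exponents kg: -1, m: -2, s: 4, A: 2) do not match the derived units kg·m²/s³ (exponents kg: 1, m: 2, s: -3), so the claim is incorrect.

Answer: No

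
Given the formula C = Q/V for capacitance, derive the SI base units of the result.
Units of each symbol in C = Q/V:
  Q (charge, in coulombs): s·A
  V (voltage, in volts): kg·m²/(s³·A)  → in the denominator, contributes s³·A/(kg·m²)

Multiplying the contributions: [s·A] · [s³·A/(kg·m²)]
Adding exponents of each base unit: kg: -1, m: -2, s: 4, A: 2
SI base units of capacitance: s⁴·A²/(kg·m²)

Answer: s⁴·A²/(kg·m²)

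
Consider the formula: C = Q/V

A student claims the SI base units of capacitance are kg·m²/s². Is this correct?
Units of each symbol in C = Q/V:
  Q (charge, in coulombs): s·A
  V (voltage, in volts): kg·m²/(s³·A)  → in the denominator, contributes s³·A/(kg·m²)

Multiplying the contributions: [s·A] · [s³·A/(kg·m²)]
Adding exponents of each base unit: kg: -1, m: -2, s: 4, A: 2
SI base units of capacitance: s⁴·A²/(kg·m²)

The claimed units kg·m²/s² (exponents kg: 1, m: 2, s: -2) do not match the derived units s⁴·A²/(kg·m²) (exponents kg: -1, m: -2, s: 4, A: 2), so the claim is incorrect.

Answer: No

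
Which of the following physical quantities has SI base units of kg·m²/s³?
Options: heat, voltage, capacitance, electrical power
Checking the SI base units of each option:
  heat (Q = mcΔT): kg·m²/s²  ✗
  voltage (V = IR): kg·m²/(s³·A)  ✗
  capacitance (C = Q/V): s⁴·A²/(kg·m²)  ✗
  electrical power (P = IV): kg·m²/s³  ✓ matches

Only electrical power has units kg·m²/s³.

Answer: electrical power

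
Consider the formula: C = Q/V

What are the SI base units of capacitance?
Units of each symbol in C = Q/V:
  Q (charge, in coulombs): s·A
  V (voltage, in volts): kg·m²/(s³·A)  → in the denominator, contributes s³·A/(kg·m²)

Multiplying the contributions: [s·A] · [s³·A/(kg·m²)]
Adding exponents of each base unit: kg: -1, m: -2, s: 4, A: 2
SI base units of capacitance: s⁴·A²/(kg·m²)

Answer: s⁴·A²/(kg·m²)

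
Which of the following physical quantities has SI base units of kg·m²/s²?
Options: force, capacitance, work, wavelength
Checking the SI base units of each option:
  force (F = ma): kg·m/s²  ✗
  capacitance (C = Q/V): s⁴·A²/(kg·m²)  ✗
  work (W = Fd): kg·m²/s²  ✓ matches
  wavelength (λ = v/f): m  ✗

Only work has units kg·m²/s².

Answer: work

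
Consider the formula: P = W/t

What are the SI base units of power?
Units of each symbol in P = W/t:
  W (work): kg·m²/s²
  t (time): s  → in the denominator, contributes 1/s

Multiplying the contributions: [kg·m²/s²] · [1/s]
Adding exponents of each base unit: kg: 1, m: 2, s: -3
SI base units of power: kg·m²/s³

Answer: kg·m²/s³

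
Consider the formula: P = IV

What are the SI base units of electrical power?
Units of each symbol in P = IV:
  I (current): A
  V (voltage, in volts): kg·m²/(s³·A)

Multiplying the contributions: [A] · [kg·m²/(s³·A)]
Adding exponents of each base unit: kg: 1, m: 2, s: -3
SI base units of electrical power: kg·m²/s³

Answer: kg·m²/s³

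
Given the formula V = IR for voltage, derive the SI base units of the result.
Units of each symbol in V = IR:
  I (current): A
  R (resistance, in ohms): kg·m²/(s³·A²)

Multiplying the contributions: [A] · [kg·m²/(s³·A²)]
Adding exponents of each base unit: kg: 1, m: 2, s: -3, A: -1
SI base units of voltage: kg·m²/(s³·A)

Answer: kg·m²/(s³·A)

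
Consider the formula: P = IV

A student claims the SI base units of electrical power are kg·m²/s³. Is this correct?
Units of each symbol in P = IV:
  I (current): A
  V (voltage, in volts): kg·m²/(s³·A)

Multiplying the contributions: [A] · [kg·m²/(s³·A)]
Adding exponents of each base unit: kg: 1, m: 2, s: -3
SI base units of electrical power: kg·m²/s³

The claimed units kg·m²/s³ match the derived units, so the claim is correct.

Answer: Yes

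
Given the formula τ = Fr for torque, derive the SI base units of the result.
Units of each symbol in τ = Fr:
  F (force): kg·m/s²
  r (lever arm): m

Multiplying the contributions: [kg·m/s²] · [m]
Adding exponents of each base unit: kg: 1, m: 2, s: -2
SI base units of torque: kg·m²/s²

Answer: kg·m²/s²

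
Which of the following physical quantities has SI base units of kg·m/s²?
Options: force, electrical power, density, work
Checking the SI base units of each option:
  force (F = ma): kg·m/s²  ✓ matches
  electrical power (P = IV): kg·m²/s³  ✗
  density (ρ = m/V): kg/m³  ✗
  work (W = Fd): kg·m²/s²  ✗

Only force has units kg·m/s².

Answer: force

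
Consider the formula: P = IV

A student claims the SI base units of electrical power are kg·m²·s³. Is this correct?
Units of each symbol in P = IV:
  I (current): A
  V (voltage, in volts): kg·m²/(s³·A)

Multiplying the contributions: [A] · [kg·m²/(s³·A)]
Adding exponents of each base unit: kg: 1, m: 2, s: -3
SI base units of electrical power: kg·m²/s³

The claimed units kg·m²·s³ (exponents kg: 1, m: 2, s: 3) do not match the derived units kg·m²/s³ (exponents kg: 1, m: 2, s: -3), so the claim is incorrect.

Answer: No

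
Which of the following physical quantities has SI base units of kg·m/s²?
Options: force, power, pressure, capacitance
Checking the SI base units of each option:
  force (F = ma): kg·m/s²  ✓ matches
  power (P = W/t): kg·m²/s³  ✗
  pressure (P = F/A): kg/(m·s²)  ✗
  capacitance (C = Q/V): s⁴·A²/(kg·m²)  ✗

Only force has units kg·m/s².

Answer: force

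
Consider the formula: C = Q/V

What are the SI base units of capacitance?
Units of each symbol in C = Q/V:
  Q (charge, in coulombs): s·A
  V (voltage, in volts): kg·m²/(s³·A)  → in the denominator, contributes s³·A/(kg·m²)

Multiplying the contributions: [s·A] · [s³·A/(kg·m²)]
Adding exponents of each base unit: kg: -1, m: -2, s: 4, A: 2
SI base units of capacitance: s⁴·A²/(kg·m²)

Answer: s⁴·A²/(kg·m²)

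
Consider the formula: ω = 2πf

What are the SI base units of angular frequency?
Units of each symbol in ω = 2πf:
  f (frequency): 1/s
  The factor 2π is dimensionless.

Multiplying the contributions: [1/s]
Adding exponents of each base unit: s: -1
SI base units of angular frequency: 1/s

Answer: 1/s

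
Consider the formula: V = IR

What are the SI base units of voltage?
Units of each symbol in V = IR:
  I (current): A
  R (resistance, in ohms): kg·m²/(s³·A²)

Multiplying the contributions: [A] · [kg·m²/(s³·A²)]
Adding exponents of each base unit: kg: 1, m: 2, s: -3, A: -1
SI base units of voltage: kg·m²/(s³·A)

Answer: kg·m²/(s³·A)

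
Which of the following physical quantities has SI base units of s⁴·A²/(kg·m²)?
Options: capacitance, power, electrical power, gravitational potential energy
Checking the SI base units of each option:
  capacitance (C = Q/V): s⁴·A²/(kg·m²)  ✓ matches
  power (P = W/t): kg·m²/s³  ✗
  electrical power (P = IV): kg·m²/s³  ✗
  gravitational potential energy (U = -GMm/r): kg·m²/s²  ✗

Only capacitance has units s⁴·A²/(kg·m²).

Answer: capacitance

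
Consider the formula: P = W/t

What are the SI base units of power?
Units of each symbol in P = W/t:
  W (work): kg·m²/s²
  t (time): s  → in the denominator, contributes 1/s

Multiplying the contributions: [kg·m²/s²] · [1/s]
Adding exponents of each base unit: kg: 1, m: 2, s: -3
SI base units of power: kg·m²/s³

Answer: kg·m²/s³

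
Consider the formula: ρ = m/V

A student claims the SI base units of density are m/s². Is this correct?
Units of each symbol in ρ = m/V:
  m (mass): kg
  V (volume): m³  → in the denominator, contributes 1/m³

Multiplying the contributions: [kg] · [1/m³]
Adding exponents of each base unit: kg: 1, m: -3
SI base units of density: kg/m³

The claimed units m/s² (exponents m: 1, s: -2) do not match the derived units kg/m³ (exponents kg: 1, m: -3), so the claim is incorrect.

Answer: No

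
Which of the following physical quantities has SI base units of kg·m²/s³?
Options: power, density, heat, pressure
Checking the SI base units of each option:
  power (P = W/t): kg·m²/s³  ✓ matches
  density (ρ = m/V): kg/m³  ✗
  heat (Q = mcΔT): kg·m²/s²  ✗
  pressure (P = F/A): kg/(m·s²)  ✗

Only power has units kg·m²/s³.

Answer: power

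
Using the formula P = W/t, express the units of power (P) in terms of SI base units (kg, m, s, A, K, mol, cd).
Units of each symbol in P = W/t:
  W (work): kg·m²/s²
  t (time): s  → in the denominator, contributes 1/s

Multiplying the contributions: [kg·m²/s²] · [1/s]
Adding exponents of each base unit: kg: 1, m: 2, s: -3
SI base units of power: kg·m²/s³

Answer: kg·m²/s³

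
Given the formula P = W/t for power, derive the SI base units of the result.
Units of each symbol in P = W/t:
  W (work): kg·m²/s²
  t (time): s  → in the denominator, contributes 1/s

Multiplying the contributions: [kg·m²/s²] · [1/s]
Adding exponents of each base unit: kg: 1, m: 2, s: -3
SI base units of power: kg·m²/s³

Answer: kg·m²/s³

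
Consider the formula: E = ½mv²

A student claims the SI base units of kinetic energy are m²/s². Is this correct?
Units of each symbol in E = ½mv²:
  m (mass): kg
  v (speed): m/s  → to the power 2, contributes m²/s²
  The factor ½ is dimensionless.

Multiplying the contributions: [kg] · [m²/s²]
Adding exponents of each base unit: kg: 1, m: 2, s: -2
SI base units of kinetic energy: kg·m²/s²

The claimed units m²/s² (exponents m: 2, s: -2) do not match the derived units kg·m²/s² (exponents kg: 1, m: 2, s: -2), so the claim is incorrect.

Answer: No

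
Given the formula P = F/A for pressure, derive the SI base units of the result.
Units of each symbol in P = F/A:
  F (force): kg·m/s²
  A (area): m²  → in the denominator, contributes 1/m²

Multiplying the contributions: [kg·m/s²] · [1/m²]
Adding exponents of each base unit: kg: 1, m: -1, s: -2
SI base units of pressure: kg/(m·s²)

Answer: kg/(m·s²)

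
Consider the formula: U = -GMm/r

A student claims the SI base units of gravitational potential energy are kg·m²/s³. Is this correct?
Units of each symbol in U = -GMm/r:
  G (gravitational constant): m³/(kg·s²)
  M (mass): kg
  m (mass): kg
  r (distance): m  → in the denominator, contributes 1/m
  The minus sign does not affect the units.

Multiplying the contributions: [m³/(kg·s²)] · [kg] · [kg] · [1/m]
Adding exponents of each base unit: kg: 1, m: 2, s: -2
SI base units of gravitational potential energy: kg·m²/s²

The claimed units kg·m²/s³ (exponents kg: 1, m: 2, s: -3) do not match the derived units kg·m²/s² (exponents kg: 1, m: 2, s: -2), so the claim is incorrect.

Answer: No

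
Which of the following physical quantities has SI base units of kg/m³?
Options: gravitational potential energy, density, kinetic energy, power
Checking the SI base units of each option:
  gravitational potential energy (U = -GMm/r): kg·m²/s²  ✗
  density (ρ = m/V): kg/m³  ✓ matches
  kinetic energy (E = ½mv²): kg·m²/s²  ✗
  power (P = W/t): kg·m²/s³  ✗

Only density has units kg/m³.

Answer: density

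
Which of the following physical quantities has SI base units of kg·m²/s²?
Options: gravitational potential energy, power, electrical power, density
Checking the SI base units of each option:
  gravitational potential energy (U = -GMm/r): kg·m²/s²  ✓ matches
  power (P = W/t): kg·m²/s³  ✗
  electrical power (P = IV): kg·m²/s³  ✗
  density (ρ = m/V): kg/m³  ✗

Only gravitational potential energy has units kg·m²/s².

Answer: gravitational potential energy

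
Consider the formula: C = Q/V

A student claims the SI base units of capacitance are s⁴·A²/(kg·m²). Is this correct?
Units of each symbol in C = Q/V:
  Q (charge, in coulombs): s·A
  V (voltage, in volts): kg·m²/(s³·A)  → in the denominator, contributes s³·A/(kg·m²)

Multiplying the contributions: [s·A] · [s³·A/(kg·m²)]
Adding exponents of each base unit: kg: -1, m: -2, s: 4, A: 2
SI base units of capacitance: s⁴·A²/(kg·m²)

The claimed units s⁴·A²/(kg·m²) match the derived units, so the claim is correct.

Answer: Yes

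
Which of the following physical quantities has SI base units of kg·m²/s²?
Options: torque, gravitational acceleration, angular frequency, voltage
Checking the SI base units of each option:
  torque (τ = Fr): kg·m²/s²  ✓ matches
  gravitational acceleration (g = GM/r²): m/s²  ✗
  angular frequency (ω = 2πf): 1/s  ✗
  voltage (V = IR): kg·m²/(s³·A)  ✗

Only torque has units kg·m²/s².

Answer: torque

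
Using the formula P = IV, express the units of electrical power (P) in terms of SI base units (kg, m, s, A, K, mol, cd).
Units of each symbol in P = IV:
  I (current): A
  V (voltage, in volts): kg·m²/(s³·A)

Multiplying the contributions: [A] · [kg·m²/(s³·A)]
Adding exponents of each base unit: kg: 1, m: 2, s: -3
SI base units of electrical power: kg·m²/s³

Answer: kg·m²/s³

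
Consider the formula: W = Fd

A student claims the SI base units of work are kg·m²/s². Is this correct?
Units of each symbol in W = Fd:
  F (force): kg·m/s²
  d (displacement): m

Multiplying the contributions: [kg·m/s²] · [m]
Adding exponents of each base unit: kg: 1, m: 2, s: -2
SI base units of work: kg·m²/s²

The claimed units kg·m²/s² match the derived units, so the claim is correct.

Answer: Yes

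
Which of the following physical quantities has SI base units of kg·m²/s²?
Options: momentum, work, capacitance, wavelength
Checking the SI base units of each option:
  momentum (p = mv): kg·m/s  ✗
  work (W = Fd): kg·m²/s²  ✓ matches
  capacitance (C = Q/V): s⁴·A²/(kg·m²)  ✗
  wavelength (λ = v/f): m  ✗

Only work has units kg·m²/s².

Answer: work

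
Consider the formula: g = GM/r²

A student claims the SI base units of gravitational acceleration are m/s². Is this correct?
Units of each symbol in g = GM/r²:
  G (gravitational constant): m³/(kg·s²)
  M (mass): kg
  r (distance): m  → to the power 2 in the denominator, contributes 1/m²

Multiplying the contributions: [m³/(kg·s²)] · [kg] · [1/m²]
Adding exponents of each base unit: m: 1, s: -2
SI base units of gravitational acceleration: m/s²

The claimed units m/s² match the derived units, so the claim is correct.

Answer: Yes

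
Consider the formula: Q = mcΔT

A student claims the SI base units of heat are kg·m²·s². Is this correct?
Units of each symbol in Q = mcΔT:
  m (mass): kg
  c (specific heat capacity, in J/(kg·K)): m²/(s²·K)
  ΔT (temperature change): K

Multiplying the contributions: [kg] · [m²/(s²·K)] · [K]
Adding exponents of each base unit: kg: 1, m: 2, s: -2
SI base units of heat: kg·m²/s²

The claimed units kg·m²·s² (exponents kg: 1, m: 2, s: 2) do not match the derived units kg·m²/s² (exponents kg: 1, m: 2, s: -2), so the claim is incorrect.

Answer: No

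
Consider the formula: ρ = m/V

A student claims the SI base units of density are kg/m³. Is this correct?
Units of each symbol in ρ = m/V:
  m (mass): kg
  V (volume): m³  → in the denominator, contributes 1/m³

Multiplying the contributions: [kg] · [1/m³]
Adding exponents of each base unit: kg: 1, m: -3
SI base units of density: kg/m³

The claimed units kg/m³ match the derived units, so the claim is correct.

Answer: Yes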